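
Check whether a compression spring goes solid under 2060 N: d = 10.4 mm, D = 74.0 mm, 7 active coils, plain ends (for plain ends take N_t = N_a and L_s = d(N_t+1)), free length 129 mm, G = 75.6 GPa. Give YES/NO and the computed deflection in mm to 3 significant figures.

k = Gd⁴/(8D³N_a) = (75.6×10³)(10.4⁴)/(8·74.0³·7) = 38.974 N/mm
N_t = 7; L_s = 10.4·8 = 83.2 mm; δ_solid = L₀ − L_s = 129 − 83.2 = 45.8 mm
δ = F/k = 2060/38.974 = 52.856 mm
δ ≥ δ_solid → spring goes solid

YES, δ = 52.9 mm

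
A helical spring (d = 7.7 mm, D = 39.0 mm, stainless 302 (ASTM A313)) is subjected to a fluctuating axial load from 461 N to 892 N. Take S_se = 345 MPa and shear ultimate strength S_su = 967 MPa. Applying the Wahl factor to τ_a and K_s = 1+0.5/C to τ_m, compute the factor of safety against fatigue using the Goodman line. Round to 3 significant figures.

C = D/d = 39.0/7.7 = 5.0649; K_W = (4C−1)/(4C−4)+0.615/C = 1.3059; K_s = 1+0.5/C = 1.0987
F_a = (F_max−F_min)/2 = 215.5 N; F_m = (F_max+F_min)/2 = 676.5 N
τ_a = K_W·8F_aD/(πd³) = 1.3059 × 46.879 = 61.221 MPa
τ_m = K_s·8F_mD/(πd³) = 1.0987 × 147.16 = 161.69 MPa
Goodman: 1/n_f = τ_a/S_se + τ_m/S_su = 61.221/345 + 161.69/967 = 0.17745 + 0.16721 = 0.34466
n_f = 1/0.34466 = 2.901

2.90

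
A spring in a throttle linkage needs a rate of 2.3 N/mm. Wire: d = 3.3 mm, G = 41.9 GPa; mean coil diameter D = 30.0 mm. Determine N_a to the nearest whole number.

N_a = Gd⁴/(8D³k) = (41.9×10³ × 3.3⁴)/(8 × 30.0³ × 2.3)
    = 4.96901e+06 / 496800 = 10 → 10 coils

10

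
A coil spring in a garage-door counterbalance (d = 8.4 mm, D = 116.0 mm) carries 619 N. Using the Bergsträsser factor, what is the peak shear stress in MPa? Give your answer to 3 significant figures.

338 MPa

Spring index C = D/d = 116.0/8.4 = 13.8095
K_B = (4C+2)/(4C−3) = 57.238/52.238 = 1.0957
τ₀ = 8FD/(πd³) = 8·619·116.0/(π·8.4³) = 574432/1862 = 308.5 MPa
τ_max = K·τ₀ = 1.0957 × 308.5 = 338.02 MPa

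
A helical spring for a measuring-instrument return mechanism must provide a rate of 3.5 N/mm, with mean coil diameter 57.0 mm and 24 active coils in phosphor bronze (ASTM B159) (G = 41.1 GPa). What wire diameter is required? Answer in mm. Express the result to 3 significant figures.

7.42 mm

d = (8D³N_a·k / G)^(1/4) = (8·57.0³·24·3.5 / (41.1×10³))^0.25
  = (3028)^0.25 = 7.4180 mm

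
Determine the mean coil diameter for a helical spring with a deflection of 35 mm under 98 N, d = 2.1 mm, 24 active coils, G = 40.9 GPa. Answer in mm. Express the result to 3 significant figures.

11.4 mm

Required rate k = F/δ = 98/35 = 2.8 N/mm
D = (Gd⁴/(8N_a·k))^(1/3) = (40.9×10³·2.1⁴/(8·24·2.8))^(1/3)
  = (1479.59)^(1/3) = 11.3950 mm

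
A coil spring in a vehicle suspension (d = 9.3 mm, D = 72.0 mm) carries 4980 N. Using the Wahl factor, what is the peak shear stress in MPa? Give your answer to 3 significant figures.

Spring index C = D/d = 72.0/9.3 = 7.7419
K_W = (4C−1)/(4C−4) + 0.615/C = 29.968/26.968 + 0.0794 = 1.1907
τ₀ = 8FD/(πd³) = 8·4980·72.0/(π·9.3³) = 2.86848e+06/2527 = 1135.1 MPa
τ_max = K·τ₀ = 1.1907 × 1135.1 = 1351.6 MPa

1350 MPa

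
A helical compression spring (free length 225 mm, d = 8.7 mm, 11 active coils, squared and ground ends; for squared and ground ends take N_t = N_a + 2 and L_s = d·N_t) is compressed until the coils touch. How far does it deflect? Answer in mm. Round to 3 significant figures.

N_t = 13; L_s = 8.7·13 = 113.1 mm
δ_solid = L₀ − L_s = 225 − 113.1 = 111.9 mm

112 mm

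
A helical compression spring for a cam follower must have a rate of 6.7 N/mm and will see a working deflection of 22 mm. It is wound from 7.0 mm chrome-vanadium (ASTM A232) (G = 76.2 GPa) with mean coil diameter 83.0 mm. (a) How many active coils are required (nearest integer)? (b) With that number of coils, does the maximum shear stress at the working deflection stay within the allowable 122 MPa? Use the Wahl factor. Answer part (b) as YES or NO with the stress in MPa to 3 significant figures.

N_a = Gd⁴/(8D³k) = (76.2×10³)(7.0⁴)/(8·83.0³·6.7) = 5.97 → N_a = 6
Actual rate k = Gd⁴/(8D³·6) = 6.6661 N/mm
Working load F = kδ = 6.6661·22 = 146.65 N
C = 83.0/7.0 = 11.8571; K_W = (4C−1)/(4C−4)+0.615/C = 1.1209
τ_max = K_W·8FD/(πd³) = 1.1209·90.369 = 101.3 MPa
τ_max ≤ 122 MPa → acceptable

(a) 6 coils; (b) YES, τ_max = 101 MPa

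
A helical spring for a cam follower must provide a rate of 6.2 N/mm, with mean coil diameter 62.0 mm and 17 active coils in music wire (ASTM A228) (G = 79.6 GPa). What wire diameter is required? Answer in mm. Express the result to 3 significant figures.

7.09 mm

d = (8D³N_a·k / G)^(1/4) = (8·62.0³·17·6.2 / (79.6×10³))^0.25
  = (2524.6)^0.25 = 7.0884 mm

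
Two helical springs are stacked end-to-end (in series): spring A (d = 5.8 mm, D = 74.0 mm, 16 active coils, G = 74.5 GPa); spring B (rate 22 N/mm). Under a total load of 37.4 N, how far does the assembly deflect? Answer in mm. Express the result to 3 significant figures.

24.7 mm

k_A = Gd⁴/(8D³N_a) = (74.5×10³)(5.8⁴)/(8·74.0³·16) = 1.6254 N/mm
Series: 1/k_eq = 1/1.6254 + 1/22 = 0.66068; k_eq = 1.5136 N/mm
δ = F/k_eq = 37.4/1.5136 = 24.71 mm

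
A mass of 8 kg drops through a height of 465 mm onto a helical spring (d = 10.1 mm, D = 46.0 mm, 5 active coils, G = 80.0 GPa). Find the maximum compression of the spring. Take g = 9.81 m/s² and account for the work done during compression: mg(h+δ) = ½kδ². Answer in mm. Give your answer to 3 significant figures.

18.8 mm

k = Gd⁴/(8D³N_a) = (80.0×10³)(10.1⁴)/(8·46.0³·5) = 213.82 N/mm
W = mg = 8 × 9.81 = 78.48 N
½kδ² − Wδ − Wh = 0 → δ = (W + √(W² + 2kWh))/k
δ = (78.48 + √(6159.1 + 1.56057e+07))/213.82 = (78.48 + 3951.2)/213.82 = 18.846 mm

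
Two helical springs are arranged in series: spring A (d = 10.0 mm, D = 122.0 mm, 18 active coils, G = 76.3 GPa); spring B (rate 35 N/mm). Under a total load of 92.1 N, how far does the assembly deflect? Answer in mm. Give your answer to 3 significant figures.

34.2 mm

k_A = Gd⁴/(8D³N_a) = (76.3×10³)(10.0⁴)/(8·122.0³·18) = 2.918 N/mm
Series: 1/k_eq = 1/2.918 + 1/35 = 0.37127; k_eq = 2.6934 N/mm
δ = F/k_eq = 92.1/2.6934 = 34.194 mm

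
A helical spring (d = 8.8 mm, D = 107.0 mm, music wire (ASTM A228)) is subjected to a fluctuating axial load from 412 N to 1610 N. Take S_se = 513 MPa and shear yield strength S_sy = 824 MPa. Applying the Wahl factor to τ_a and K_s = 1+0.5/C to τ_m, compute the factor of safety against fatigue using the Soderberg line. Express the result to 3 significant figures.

C = D/d = 107.0/8.8 = 12.1591; K_W = (4C−1)/(4C−4)+0.615/C = 1.1178; K_s = 1+0.5/C = 1.0411
F_a = (F_max−F_min)/2 = 599 N; F_m = (F_max+F_min)/2 = 1011 N
τ_a = K_W·8F_aD/(πd³) = 1.1178 × 239.5 = 267.71 MPa
τ_m = K_s·8F_mD/(πd³) = 1.0411 × 404.23 = 420.85 MPa
Soderberg: 1/n_f = τ_a/S_se + τ_m/S_sy = 267.71/513 + 420.85/824 = 0.52185 + 0.51074 = 1.0326
n_f = 1/1.0326 = 0.9684

0.968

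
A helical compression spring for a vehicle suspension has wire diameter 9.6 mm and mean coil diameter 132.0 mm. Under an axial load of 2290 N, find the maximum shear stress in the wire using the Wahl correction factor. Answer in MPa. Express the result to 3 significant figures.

Spring index C = D/d = 132.0/9.6 = 13.7500
K_W = (4C−1)/(4C−4) + 0.615/C = 54.000/51.000 + 0.0447 = 1.1036
τ₀ = 8FD/(πd³) = 8·2290·132.0/(π·9.6³) = 2.41824e+06/2779.5 = 870.03 MPa
τ_max = K·τ₀ = 1.1036 × 870.03 = 960.13 MPa

960 MPa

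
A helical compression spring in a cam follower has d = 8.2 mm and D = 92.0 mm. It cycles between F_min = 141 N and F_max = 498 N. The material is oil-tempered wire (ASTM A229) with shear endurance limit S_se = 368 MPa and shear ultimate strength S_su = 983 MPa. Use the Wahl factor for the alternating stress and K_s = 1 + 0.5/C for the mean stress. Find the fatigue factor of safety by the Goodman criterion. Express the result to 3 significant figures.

C = D/d = 92.0/8.2 = 11.2195; K_W = (4C−1)/(4C−4)+0.615/C = 1.1282; K_s = 1+0.5/C = 1.0446
F_a = (F_max−F_min)/2 = 178.5 N; F_m = (F_max+F_min)/2 = 319.5 N
τ_a = K_W·8F_aD/(πd³) = 1.1282 × 75.845 = 85.568 MPa
τ_m = K_s·8F_mD/(πd³) = 1.0446 × 135.76 = 141.81 MPa
Goodman: 1/n_f = τ_a/S_se + τ_m/S_su = 85.568/368 + 141.81/983 = 0.23252 + 0.14426 = 0.37678
n_f = 1/0.37678 = 2.654

2.65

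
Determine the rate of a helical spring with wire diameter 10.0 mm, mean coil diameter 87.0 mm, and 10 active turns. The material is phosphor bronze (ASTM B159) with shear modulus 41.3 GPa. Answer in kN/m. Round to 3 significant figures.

7.84 kN/m

k = Gd⁴/(8D³N_a) = (41.3×10³ × 10.0⁴) / (8 × 87.0³ × 10)
  = 4.13e+08 / 5.26802e+07 = 7.8398 N/mm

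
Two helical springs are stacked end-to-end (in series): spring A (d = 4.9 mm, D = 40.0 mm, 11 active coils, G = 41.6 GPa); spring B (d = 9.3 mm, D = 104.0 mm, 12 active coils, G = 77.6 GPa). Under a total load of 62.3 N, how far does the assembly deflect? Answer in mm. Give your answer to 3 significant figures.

26.2 mm

k_A = Gd⁴/(8D³N_a) = (41.6×10³)(4.9⁴)/(8·40.0³·11) = 4.2581 N/mm
k_B = Gd⁴/(8D³N_a) = (77.6×10³)(9.3⁴)/(8·104.0³·12) = 5.3755 N/mm
Series: 1/k_eq = 1/4.2581 + 1/5.3755 = 0.42087; k_eq = 2.376 N/mm
δ = F/k_eq = 62.3/2.376 = 26.22 mm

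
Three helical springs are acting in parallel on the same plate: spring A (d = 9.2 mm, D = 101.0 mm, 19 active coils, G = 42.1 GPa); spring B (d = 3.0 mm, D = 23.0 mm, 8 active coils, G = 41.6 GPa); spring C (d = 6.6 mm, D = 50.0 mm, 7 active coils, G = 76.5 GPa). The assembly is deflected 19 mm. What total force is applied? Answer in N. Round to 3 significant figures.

513 N

k_A = Gd⁴/(8D³N_a) = (42.1×10³)(9.2⁴)/(8·101.0³·19) = 1.9259 N/mm
k_B = Gd⁴/(8D³N_a) = (41.6×10³)(3.0⁴)/(8·23.0³·8) = 4.3273 N/mm
k_C = Gd⁴/(8D³N_a) = (76.5×10³)(6.6⁴)/(8·50.0³·7) = 20.737 N/mm
Parallel: k_eq = 1.9259 + 4.3273 + 20.737 = 26.99 N/mm
F = k_eq·δ = 26.99·19 = 512.81 N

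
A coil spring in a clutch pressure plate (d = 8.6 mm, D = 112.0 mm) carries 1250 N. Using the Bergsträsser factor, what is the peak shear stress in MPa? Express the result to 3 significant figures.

618 MPa

Spring index C = D/d = 112.0/8.6 = 13.0233
K_B = (4C+2)/(4C−3) = 54.093/49.093 = 1.1018
τ₀ = 8FD/(πd³) = 8·1250·112.0/(π·8.6³) = 1.12e+06/1998.2 = 560.5 MPa
τ_max = K·τ₀ = 1.1018 × 560.5 = 617.58 MPa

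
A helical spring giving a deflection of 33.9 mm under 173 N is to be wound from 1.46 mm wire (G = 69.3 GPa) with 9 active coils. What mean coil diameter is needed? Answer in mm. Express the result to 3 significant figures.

Required rate k = F/δ = 173/33.9 = 5.1032 N/mm
D = (Gd⁴/(8N_a·k))^(1/3) = (69.3×10³·1.46⁴/(8·9·5.1032))^(1/3)
  = (856.97)^(1/3) = 9.4985 mm

9.50 mm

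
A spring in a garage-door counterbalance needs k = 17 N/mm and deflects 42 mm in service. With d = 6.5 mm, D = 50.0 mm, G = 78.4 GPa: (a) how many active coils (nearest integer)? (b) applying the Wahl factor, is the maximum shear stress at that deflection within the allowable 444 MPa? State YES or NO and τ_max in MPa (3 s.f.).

N_a = Gd⁴/(8D³k) = (78.4×10³)(6.5⁴)/(8·50.0³·17) = 8.232 → N_a = 8
Actual rate k = Gd⁴/(8D³·8) = 17.494 N/mm
Working load F = kδ = 17.494·42 = 734.73 N
C = 50.0/6.5 = 7.6923; K_W = (4C−1)/(4C−4)+0.615/C = 1.1920
τ_max = K_W·8FD/(πd³) = 1.1920·340.64 = 406.05 MPa
τ_max ≤ 444 MPa → acceptable

(a) 8 coils; (b) YES, τ_max = 406 MPa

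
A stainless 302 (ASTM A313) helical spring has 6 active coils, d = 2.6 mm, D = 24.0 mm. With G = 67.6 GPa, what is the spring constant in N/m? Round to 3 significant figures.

k = Gd⁴/(8D³N_a) = (67.6×10³ × 2.6⁴) / (8 × 24.0³ × 6)
  = 3.08916e+06 / 663552 = 4.6555 N/mm = 4655.5 N/m

4660 N/m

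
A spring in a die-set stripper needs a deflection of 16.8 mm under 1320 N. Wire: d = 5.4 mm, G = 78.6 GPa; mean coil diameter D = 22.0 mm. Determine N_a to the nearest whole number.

Required rate k = F/δ = 1320/16.8 = 78.571 N/mm
N_a = Gd⁴/(8D³k) = (78.6×10³ × 5.4⁴)/(8 × 22.0³ × 78.571)
    = 6.6834e+07 / 6.69303e+06 = 9.986 → 10 coils

10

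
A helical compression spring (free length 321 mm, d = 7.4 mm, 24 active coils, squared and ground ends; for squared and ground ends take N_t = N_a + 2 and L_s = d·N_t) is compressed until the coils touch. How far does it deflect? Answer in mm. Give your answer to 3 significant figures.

129 mm

N_t = 26; L_s = 7.4·26 = 192.4 mm
δ_solid = L₀ − L_s = 321 − 192.4 = 128.6 mm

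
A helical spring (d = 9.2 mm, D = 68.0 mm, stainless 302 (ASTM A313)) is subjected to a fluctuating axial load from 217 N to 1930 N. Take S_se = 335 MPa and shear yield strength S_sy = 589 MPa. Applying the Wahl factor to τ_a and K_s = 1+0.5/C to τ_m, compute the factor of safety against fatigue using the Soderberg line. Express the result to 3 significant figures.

C = D/d = 68.0/9.2 = 7.3913; K_W = (4C−1)/(4C−4)+0.615/C = 1.2006; K_s = 1+0.5/C = 1.0676
F_a = (F_max−F_min)/2 = 856.5 N; F_m = (F_max+F_min)/2 = 1073.5 N
τ_a = K_W·8F_aD/(πd³) = 1.2006 × 190.46 = 228.66 MPa
τ_m = K_s·8F_mD/(πd³) = 1.0676 × 238.72 = 254.87 MPa
Soderberg: 1/n_f = τ_a/S_se + τ_m/S_sy = 228.66/335 + 254.87/589 = 0.68257 + 0.43271 = 1.1153
n_f = 1/1.1153 = 0.8966

0.897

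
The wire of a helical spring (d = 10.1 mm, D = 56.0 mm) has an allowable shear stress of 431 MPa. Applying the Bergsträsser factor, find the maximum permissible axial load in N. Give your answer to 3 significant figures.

C = D/d = 56.0/10.1 = 5.5446
K_B = (4C+2)/(4C−3) = 24.178/19.178 = 1.2607
τ_max = K·8FD/(πd³) → F_max = τ_allow·πd³/(8DK)
F_max = 431·π·10.1³/(8·56.0·1.2607) = 1.3951e+06/564.8 = 2470 N

2470 N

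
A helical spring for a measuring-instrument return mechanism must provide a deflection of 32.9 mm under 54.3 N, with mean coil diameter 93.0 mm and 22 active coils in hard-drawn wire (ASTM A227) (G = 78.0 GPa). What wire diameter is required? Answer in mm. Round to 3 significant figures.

Required rate k = F/δ = 54.3/32.9 = 1.6505 N/mm
d = (8D³N_a·k / G)^(1/4) = (8·93.0³·22·1.6505 / (78.0×10³))^0.25
  = (2995.5)^0.25 = 7.3981 mm

7.40 mm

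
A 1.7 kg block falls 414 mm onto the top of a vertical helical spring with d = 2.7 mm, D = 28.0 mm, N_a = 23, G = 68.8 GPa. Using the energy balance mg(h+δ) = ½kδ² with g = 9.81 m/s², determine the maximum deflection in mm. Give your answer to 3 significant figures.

k = Gd⁴/(8D³N_a) = (68.8×10³)(2.7⁴)/(8·28.0³·23) = 0.90521 N/mm
W = mg = 1.7 × 9.81 = 16.677 N
½kδ² − Wδ − Wh = 0 → δ = (W + √(W² + 2kWh))/k
δ = (16.677 + √(278.12 + 12499.7))/0.90521 = (16.677 + 113.04)/0.90521 = 143.3 mm

143 mm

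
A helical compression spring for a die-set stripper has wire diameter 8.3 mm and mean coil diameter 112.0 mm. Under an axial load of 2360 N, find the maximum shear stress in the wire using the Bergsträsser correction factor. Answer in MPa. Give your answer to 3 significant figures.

1290 MPa

Spring index C = D/d = 112.0/8.3 = 13.4940
K_B = (4C+2)/(4C−3) = 55.976/50.976 = 1.0981
τ₀ = 8FD/(πd³) = 8·2360·112.0/(π·8.3³) = 2.11456e+06/1796.3 = 1177.2 MPa
τ_max = K·τ₀ = 1.0981 × 1177.2 = 1292.6 MPa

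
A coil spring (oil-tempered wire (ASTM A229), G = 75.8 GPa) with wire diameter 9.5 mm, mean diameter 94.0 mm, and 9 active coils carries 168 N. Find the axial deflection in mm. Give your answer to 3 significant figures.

k = Gd⁴/(8D³N_a) = (75.8×10³)(9.5⁴)/(8·94.0³·9) = 10.324 N/mm
δ = F/k = 168 / 10.324 = 16.273 mm

16.3 mm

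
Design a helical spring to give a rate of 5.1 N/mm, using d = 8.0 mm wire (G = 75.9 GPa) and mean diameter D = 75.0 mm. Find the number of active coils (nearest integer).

18

N_a = Gd⁴/(8D³k) = (75.9×10³ × 8.0⁴)/(8 × 75.0³ × 5.1)
    = 3.10886e+08 / 1.72125e+07 = 18.06 → 18 coils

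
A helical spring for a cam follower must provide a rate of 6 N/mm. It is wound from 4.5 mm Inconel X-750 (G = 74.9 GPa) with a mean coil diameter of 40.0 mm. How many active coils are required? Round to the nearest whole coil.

N_a = Gd⁴/(8D³k) = (74.9×10³ × 4.5⁴)/(8 × 40.0³ × 6)
    = 3.07137e+07 / 3.072e+06 = 9.998 → 10 coils

10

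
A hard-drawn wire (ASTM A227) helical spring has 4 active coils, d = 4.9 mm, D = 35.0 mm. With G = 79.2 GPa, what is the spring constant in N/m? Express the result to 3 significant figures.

k = Gd⁴/(8D³N_a) = (79.2×10³ × 4.9⁴) / (8 × 35.0³ × 4)
  = 4.56572e+07 / 1.372e+06 = 33.278 N/mm = 33278 N/m

33300 N/m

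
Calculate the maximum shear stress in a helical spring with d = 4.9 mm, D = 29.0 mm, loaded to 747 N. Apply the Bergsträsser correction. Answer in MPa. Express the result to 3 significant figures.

Spring index C = D/d = 29.0/4.9 = 5.9184
K_B = (4C+2)/(4C−3) = 25.673/20.673 = 1.2419
τ₀ = 8FD/(πd³) = 8·747·29.0/(π·4.9³) = 173304/369.61 = 468.89 MPa
τ_max = K·τ₀ = 1.2419 × 468.89 = 582.29 MPa

582 MPa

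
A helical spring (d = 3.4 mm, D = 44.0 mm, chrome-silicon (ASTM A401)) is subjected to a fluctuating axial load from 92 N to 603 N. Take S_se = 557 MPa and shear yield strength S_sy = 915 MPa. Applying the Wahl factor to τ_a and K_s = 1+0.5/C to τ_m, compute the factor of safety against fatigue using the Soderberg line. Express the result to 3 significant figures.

0.388

C = D/d = 44.0/3.4 = 12.9412; K_W = (4C−1)/(4C−4)+0.615/C = 1.1103; K_s = 1+0.5/C = 1.0386
F_a = (F_max−F_min)/2 = 255.5 N; F_m = (F_max+F_min)/2 = 347.5 N
τ_a = K_W·8F_aD/(πd³) = 1.1103 × 728.36 = 808.72 MPa
τ_m = K_s·8F_mD/(πd³) = 1.0386 × 990.63 = 1028.9 MPa
Soderberg: 1/n_f = τ_a/S_se + τ_m/S_sy = 808.72/557 + 1028.9/915 = 1.45192 + 1.12448 = 2.5764
n_f = 1/2.5764 = 0.3881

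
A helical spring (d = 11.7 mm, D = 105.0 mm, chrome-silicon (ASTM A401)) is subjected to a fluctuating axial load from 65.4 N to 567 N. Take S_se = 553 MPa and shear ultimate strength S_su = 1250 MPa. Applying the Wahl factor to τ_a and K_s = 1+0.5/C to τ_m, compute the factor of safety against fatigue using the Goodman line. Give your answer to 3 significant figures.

7.54

C = D/d = 105.0/11.7 = 8.9744; K_W = (4C−1)/(4C−4)+0.615/C = 1.1626; K_s = 1+0.5/C = 1.0557
F_a = (F_max−F_min)/2 = 250.8 N; F_m = (F_max+F_min)/2 = 316.2 N
τ_a = K_W·8F_aD/(πd³) = 1.1626 × 41.87 = 48.677 MPa
τ_m = K_s·8F_mD/(πd³) = 1.0557 × 52.788 = 55.729 MPa
Goodman: 1/n_f = τ_a/S_se + τ_m/S_su = 48.677/553 + 55.729/1250 = 0.08802 + 0.04458 = 0.13261
n_f = 1/0.13261 = 7.541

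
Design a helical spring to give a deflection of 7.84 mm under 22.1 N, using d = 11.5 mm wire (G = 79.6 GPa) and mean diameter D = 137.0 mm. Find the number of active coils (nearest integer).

24

Required rate k = F/δ = 22.1/7.84 = 2.8189 N/mm
N_a = Gd⁴/(8D³k) = (79.6×10³ × 11.5⁴)/(8 × 137.0³ × 2.8189)
    = 1.39221e+09 / 5.79866e+07 = 24.01 → 24 coils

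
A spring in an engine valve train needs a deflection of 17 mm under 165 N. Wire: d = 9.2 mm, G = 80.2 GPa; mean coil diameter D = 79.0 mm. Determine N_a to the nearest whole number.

15

Required rate k = F/δ = 165/17 = 9.7059 N/mm
N_a = Gd⁴/(8D³k) = (80.2×10³ × 9.2⁴)/(8 × 79.0³ × 9.7059)
    = 5.74547e+08 / 3.8283e+07 = 15.01 → 15 coils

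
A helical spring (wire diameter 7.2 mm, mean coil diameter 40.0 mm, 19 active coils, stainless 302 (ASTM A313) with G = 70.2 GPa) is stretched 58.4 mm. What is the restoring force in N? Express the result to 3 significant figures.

1130 N

k = Gd⁴/(8D³N_a) = (70.2×10³)(7.2⁴)/(8·40.0³·19) = 19.393 N/mm
F = k·δ = 19.393 × 58.4 = 1132.5 N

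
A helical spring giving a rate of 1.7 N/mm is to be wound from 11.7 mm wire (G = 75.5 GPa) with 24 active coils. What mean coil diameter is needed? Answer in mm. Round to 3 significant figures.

163 mm

D = (Gd⁴/(8N_a·k))^(1/3) = (75.5×10³·11.7⁴/(8·24·1.7))^(1/3)
  = (4.33451e+06)^(1/3) = 163.0472 mm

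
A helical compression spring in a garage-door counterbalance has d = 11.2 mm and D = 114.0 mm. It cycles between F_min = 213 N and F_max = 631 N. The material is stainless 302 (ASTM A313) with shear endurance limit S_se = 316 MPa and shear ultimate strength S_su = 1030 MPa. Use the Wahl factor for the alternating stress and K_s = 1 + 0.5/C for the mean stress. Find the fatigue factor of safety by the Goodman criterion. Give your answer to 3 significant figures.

C = D/d = 114.0/11.2 = 10.1786; K_W = (4C−1)/(4C−4)+0.615/C = 1.1421; K_s = 1+0.5/C = 1.0491
F_a = (F_max−F_min)/2 = 209 N; F_m = (F_max+F_min)/2 = 422 N
τ_a = K_W·8F_aD/(πd³) = 1.1421 × 43.185 = 49.324 MPa
τ_m = K_s·8F_mD/(πd³) = 1.0491 × 87.197 = 91.481 MPa
Goodman: 1/n_f = τ_a/S_se + τ_m/S_su = 49.324/316 + 91.481/1030 = 0.15609 + 0.08882 = 0.2449
n_f = 1/0.2449 = 4.083

4.08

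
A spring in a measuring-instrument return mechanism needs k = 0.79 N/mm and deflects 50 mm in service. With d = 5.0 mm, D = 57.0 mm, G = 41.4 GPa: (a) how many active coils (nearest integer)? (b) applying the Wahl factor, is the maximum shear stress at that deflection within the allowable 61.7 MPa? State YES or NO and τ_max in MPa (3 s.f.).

N_a = Gd⁴/(8D³k) = (41.4×10³)(5.0⁴)/(8·57.0³·0.79) = 22.11 → N_a = 22
Actual rate k = Gd⁴/(8D³·22) = 0.79386 N/mm
Working load F = kδ = 0.79386·50 = 39.693 N
C = 57.0/5.0 = 11.4000; K_W = (4C−1)/(4C−4)+0.615/C = 1.1261
τ_max = K_W·8FD/(πd³) = 1.1261·46.091 = 51.902 MPa
τ_max ≤ 61.7 MPa → acceptable

(a) 22 coils; (b) YES, τ_max = 51.9 MPa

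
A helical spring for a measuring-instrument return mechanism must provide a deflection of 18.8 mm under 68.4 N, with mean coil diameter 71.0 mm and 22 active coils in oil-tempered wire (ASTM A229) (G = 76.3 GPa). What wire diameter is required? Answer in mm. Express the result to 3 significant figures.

7.40 mm

Required rate k = F/δ = 68.4/18.8 = 3.6383 N/mm
d = (8D³N_a·k / G)^(1/4) = (8·71.0³·22·3.6383 / (76.3×10³))^0.25
  = (3003.7)^0.25 = 7.4031 mm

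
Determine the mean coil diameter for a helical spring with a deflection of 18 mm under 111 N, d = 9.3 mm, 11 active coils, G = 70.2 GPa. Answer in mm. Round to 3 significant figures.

98.9 mm

Required rate k = F/δ = 111/18 = 6.1667 N/mm
D = (Gd⁴/(8N_a·k))^(1/3) = (70.2×10³·9.3⁴/(8·11·6.1667))^(1/3)
  = (967689)^(1/3) = 98.9112 mm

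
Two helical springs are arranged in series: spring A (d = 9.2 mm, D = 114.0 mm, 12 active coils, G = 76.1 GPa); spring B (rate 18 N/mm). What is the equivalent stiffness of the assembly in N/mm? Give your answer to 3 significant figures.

3.16 N/mm

k_A = Gd⁴/(8D³N_a) = (76.1×10³)(9.2⁴)/(8·114.0³·12) = 3.8331 N/mm
Series: 1/k_eq = 1/3.8331 + 1/18 = 0.31644; k_eq = 3.1601 N/mm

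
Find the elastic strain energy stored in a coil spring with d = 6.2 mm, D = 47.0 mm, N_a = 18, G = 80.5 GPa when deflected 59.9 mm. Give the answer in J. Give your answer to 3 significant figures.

14.3 J

k = Gd⁴/(8D³N_a) = (80.5×10³)(6.2⁴)/(8·47.0³·18) = 7.9562 N/mm
U = ½kδ² = 0.5 × 7.9562 × 59.9² = 14273 N·mm = 14.273 J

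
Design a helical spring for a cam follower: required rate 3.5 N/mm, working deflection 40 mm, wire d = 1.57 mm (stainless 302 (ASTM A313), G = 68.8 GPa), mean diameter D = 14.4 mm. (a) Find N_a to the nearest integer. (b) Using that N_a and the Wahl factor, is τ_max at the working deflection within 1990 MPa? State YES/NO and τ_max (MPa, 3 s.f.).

N_a = Gd⁴/(8D³k) = (68.8×10³)(1.57⁴)/(8·14.4³·3.5) = 5 → N_a = 5
Actual rate k = Gd⁴/(8D³·5) = 3.4998 N/mm
Working load F = kδ = 3.4998·40 = 139.99 N
C = 14.4/1.57 = 9.1720; K_W = (4C−1)/(4C−4)+0.615/C = 1.1588
τ_max = K_W·8FD/(πd³) = 1.1588·1326.5 = 1537.2 MPa
τ_max ≤ 1990 MPa → acceptable

(a) 5 coils; (b) YES, τ_max = 1540 MPa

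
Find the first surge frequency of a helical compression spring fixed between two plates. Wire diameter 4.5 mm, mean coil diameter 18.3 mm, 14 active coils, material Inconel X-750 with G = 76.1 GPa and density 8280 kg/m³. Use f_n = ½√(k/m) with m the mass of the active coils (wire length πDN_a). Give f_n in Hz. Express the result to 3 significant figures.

k = Gd⁴/(8D³N_a) = (76.1×10³)(4.5⁴)/(8·18.3³·14) = 45.464 N/mm = 45464 N/m
Wire length L = πDN_a = π·18.3·14 = 804.88 mm
m = ρ·(πd²/4)·L = 8280 × 15.904×10⁻⁶ m² × 0.80488 m = 0.10599 kg
f_n = ½√(k/m) = 0.5·√(45464/0.10599) = 0.5·√(4.2893e+05) = 327.46 Hz

327 Hz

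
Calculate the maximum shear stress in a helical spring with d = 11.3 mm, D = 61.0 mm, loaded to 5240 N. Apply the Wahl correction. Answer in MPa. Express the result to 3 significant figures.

Spring index C = D/d = 61.0/11.3 = 5.3982
K_W = (4C−1)/(4C−4) + 0.615/C = 20.593/17.593 + 0.1139 = 1.2844
τ₀ = 8FD/(πd³) = 8·5240·61.0/(π·11.3³) = 2.55712e+06/4533 = 564.11 MPa
τ_max = K·τ₀ = 1.2844 × 564.11 = 724.57 MPa

725 MPa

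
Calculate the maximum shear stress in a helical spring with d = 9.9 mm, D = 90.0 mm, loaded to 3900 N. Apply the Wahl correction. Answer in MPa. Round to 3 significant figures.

1070 MPa

Spring index C = D/d = 90.0/9.9 = 9.0909
K_W = (4C−1)/(4C−4) + 0.615/C = 35.364/32.364 + 0.0677 = 1.1603
τ₀ = 8FD/(πd³) = 8·3900·90.0/(π·9.9³) = 2.808e+06/3048.3 = 921.17 MPa
τ_max = K·τ₀ = 1.1603 × 921.17 = 1068.9 MPa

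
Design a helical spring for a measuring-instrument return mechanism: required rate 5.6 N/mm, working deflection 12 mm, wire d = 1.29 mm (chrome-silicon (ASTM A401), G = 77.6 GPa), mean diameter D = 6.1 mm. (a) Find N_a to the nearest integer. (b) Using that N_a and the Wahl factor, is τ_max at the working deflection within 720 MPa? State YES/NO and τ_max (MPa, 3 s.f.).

(a) 21 coils; (b) YES, τ_max = 651 MPa

N_a = Gd⁴/(8D³k) = (77.6×10³)(1.29⁴)/(8·6.1³·5.6) = 21.13 → N_a = 21
Actual rate k = Gd⁴/(8D³·21) = 5.6354 N/mm
Working load F = kδ = 5.6354·12 = 67.624 N
C = 6.1/1.29 = 4.7287; K_W = (4C−1)/(4C−4)+0.615/C = 1.3312
τ_max = K_W·8FD/(πd³) = 1.3312·489.33 = 651.4 MPa
τ_max ≤ 720 MPa → acceptable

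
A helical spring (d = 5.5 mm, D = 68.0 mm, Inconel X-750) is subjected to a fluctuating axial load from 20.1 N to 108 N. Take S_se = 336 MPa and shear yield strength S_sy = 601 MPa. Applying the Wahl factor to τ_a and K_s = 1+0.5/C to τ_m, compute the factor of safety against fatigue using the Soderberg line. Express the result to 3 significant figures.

C = D/d = 68.0/5.5 = 12.3636; K_W = (4C−1)/(4C−4)+0.615/C = 1.1157; K_s = 1+0.5/C = 1.0404
F_a = (F_max−F_min)/2 = 43.95 N; F_m = (F_max+F_min)/2 = 64.05 N
τ_a = K_W·8F_aD/(πd³) = 1.1157 × 45.742 = 51.037 MPa
τ_m = K_s·8F_mD/(πd³) = 1.0404 × 66.662 = 69.358 MPa
Soderberg: 1/n_f = τ_a/S_se + τ_m/S_sy = 51.037/336 + 69.358/601 = 0.15190 + 0.11540 = 0.2673
n_f = 1/0.2673 = 3.741

3.74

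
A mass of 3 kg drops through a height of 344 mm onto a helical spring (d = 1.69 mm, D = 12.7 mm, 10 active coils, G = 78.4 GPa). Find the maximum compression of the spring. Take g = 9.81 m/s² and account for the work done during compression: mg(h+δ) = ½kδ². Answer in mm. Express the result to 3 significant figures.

k = Gd⁴/(8D³N_a) = (78.4×10³)(1.69⁴)/(8·12.7³·10) = 3.9027 N/mm
W = mg = 3 × 9.81 = 29.43 N
½kδ² − Wδ − Wh = 0 → δ = (W + √(W² + 2kWh))/k
δ = (29.43 + √(866.12 + 79020.6))/3.9027 = (29.43 + 282.64)/3.9027 = 79.964 mm

80.0 mm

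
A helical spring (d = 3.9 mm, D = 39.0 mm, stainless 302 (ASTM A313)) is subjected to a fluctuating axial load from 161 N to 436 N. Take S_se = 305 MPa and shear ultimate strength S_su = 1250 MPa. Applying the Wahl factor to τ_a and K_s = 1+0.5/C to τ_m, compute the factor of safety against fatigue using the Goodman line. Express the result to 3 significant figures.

0.779

C = D/d = 39.0/3.9 = 10.0000; K_W = (4C−1)/(4C−4)+0.615/C = 1.1448; K_s = 1+0.5/C = 1.0500
F_a = (F_max−F_min)/2 = 137.5 N; F_m = (F_max+F_min)/2 = 298.5 N
τ_a = K_W·8F_aD/(πd³) = 1.1448 × 230.2 = 263.55 MPa
τ_m = K_s·8F_mD/(πd³) = 1.0500 × 499.75 = 524.74 MPa
Goodman: 1/n_f = τ_a/S_se + τ_m/S_su = 263.55/305 + 524.74/1250 = 0.86408 + 0.41979 = 1.2839
n_f = 1/1.2839 = 0.7789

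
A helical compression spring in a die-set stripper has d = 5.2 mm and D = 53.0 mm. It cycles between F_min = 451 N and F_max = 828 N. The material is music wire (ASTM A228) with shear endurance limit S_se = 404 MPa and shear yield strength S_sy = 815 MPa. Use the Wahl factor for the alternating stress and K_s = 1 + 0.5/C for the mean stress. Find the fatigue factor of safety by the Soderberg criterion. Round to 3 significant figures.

C = D/d = 53.0/5.2 = 10.1923; K_W = (4C−1)/(4C−4)+0.615/C = 1.1419; K_s = 1+0.5/C = 1.0491
F_a = (F_max−F_min)/2 = 188.5 N; F_m = (F_max+F_min)/2 = 639.5 N
τ_a = K_W·8F_aD/(πd³) = 1.1419 × 180.93 = 206.61 MPa
τ_m = K_s·8F_mD/(πd³) = 1.0491 × 613.83 = 643.94 MPa
Soderberg: 1/n_f = τ_a/S_se + τ_m/S_sy = 206.61/404 + 643.94/815 = 0.51142 + 0.79011 = 1.3015
n_f = 1/1.3015 = 0.7683

0.768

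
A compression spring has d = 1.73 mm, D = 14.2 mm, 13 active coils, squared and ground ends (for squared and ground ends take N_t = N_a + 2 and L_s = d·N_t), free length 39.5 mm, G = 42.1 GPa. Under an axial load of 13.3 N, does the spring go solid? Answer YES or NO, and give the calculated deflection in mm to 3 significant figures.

k = Gd⁴/(8D³N_a) = (42.1×10³)(1.73⁴)/(8·14.2³·13) = 1.2664 N/mm
N_t = 15; L_s = 1.73·15 = 25.95 mm; δ_solid = L₀ − L_s = 39.5 − 25.95 = 13.55 mm
δ = F/k = 13.3/1.2664 = 10.502 mm
δ < δ_solid → spring does not go solid

NO, δ = 10.5 mm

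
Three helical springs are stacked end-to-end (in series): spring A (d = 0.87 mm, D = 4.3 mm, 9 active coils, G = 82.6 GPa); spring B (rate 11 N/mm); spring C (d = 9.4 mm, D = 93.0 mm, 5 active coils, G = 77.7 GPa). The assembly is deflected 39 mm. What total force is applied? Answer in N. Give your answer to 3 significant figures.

147 N

k_A = Gd⁴/(8D³N_a) = (82.6×10³)(0.87⁴)/(8·4.3³·9) = 8.2665 N/mm
k_C = Gd⁴/(8D³N_a) = (77.7×10³)(9.4⁴)/(8·93.0³·5) = 18.855 N/mm
Series: 1/k_eq = 1/8.2665 + 1/11 + 1/18.855 = 0.26492; k_eq = 3.7748 N/mm
F = k_eq·δ = 3.7748·39 = 147.22 N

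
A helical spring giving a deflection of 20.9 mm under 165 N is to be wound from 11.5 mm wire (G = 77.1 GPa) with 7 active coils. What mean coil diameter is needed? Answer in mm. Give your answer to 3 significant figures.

Required rate k = F/δ = 165/20.9 = 7.8947 N/mm
D = (Gd⁴/(8N_a·k))^(1/3) = (77.1×10³·11.5⁴/(8·7·7.8947))^(1/3)
  = (3.05014e+06)^(1/3) = 145.0240 mm

145 mm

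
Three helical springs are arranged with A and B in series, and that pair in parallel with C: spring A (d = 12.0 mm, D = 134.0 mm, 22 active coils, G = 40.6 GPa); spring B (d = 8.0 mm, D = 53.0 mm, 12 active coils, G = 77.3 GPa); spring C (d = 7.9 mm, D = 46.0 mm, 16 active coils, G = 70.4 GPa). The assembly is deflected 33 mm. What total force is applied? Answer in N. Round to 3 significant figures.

k_A = Gd⁴/(8D³N_a) = (40.6×10³)(12.0⁴)/(8·134.0³·22) = 1.988 N/mm
k_B = Gd⁴/(8D³N_a) = (77.3×10³)(8.0⁴)/(8·53.0³·12) = 22.153 N/mm
k_C = Gd⁴/(8D³N_a) = (70.4×10³)(7.9⁴)/(8·46.0³·16) = 22.009 N/mm
Springs A,B series: k_AB = 1/(1/1.988+1/22.153) = 1.8243 N/mm; parallel with C: k_eq = 1.8243+22.009 = 23.833 N/mm
F = k_eq·δ = 23.833·33 = 786.49 N

786 N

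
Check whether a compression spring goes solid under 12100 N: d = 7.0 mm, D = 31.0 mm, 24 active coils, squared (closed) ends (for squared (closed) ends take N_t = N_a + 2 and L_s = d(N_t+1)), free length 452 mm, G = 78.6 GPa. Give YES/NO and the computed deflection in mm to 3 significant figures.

YES, δ = 367 mm

k = Gd⁴/(8D³N_a) = (78.6×10³)(7.0⁴)/(8·31.0³·24) = 32.994 N/mm
N_t = 26; L_s = 7.0·27 = 189 mm; δ_solid = L₀ − L_s = 452 − 189 = 263 mm
δ = F/k = 12100/32.994 = 366.74 mm
δ ≥ δ_solid → spring goes solid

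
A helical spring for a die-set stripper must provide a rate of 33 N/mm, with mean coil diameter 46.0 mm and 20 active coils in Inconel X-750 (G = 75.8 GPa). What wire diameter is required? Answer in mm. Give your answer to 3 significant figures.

9.07 mm

d = (8D³N_a·k / G)^(1/4) = (8·46.0³·20·33 / (75.8×10³))^0.25
  = (6780.1)^0.25 = 9.0742 mm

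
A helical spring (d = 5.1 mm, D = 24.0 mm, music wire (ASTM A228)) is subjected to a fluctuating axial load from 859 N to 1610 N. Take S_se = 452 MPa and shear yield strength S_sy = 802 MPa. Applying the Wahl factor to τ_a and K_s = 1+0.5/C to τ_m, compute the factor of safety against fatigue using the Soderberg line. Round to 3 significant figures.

C = D/d = 24.0/5.1 = 4.7059; K_W = (4C−1)/(4C−4)+0.615/C = 1.3331; K_s = 1+0.5/C = 1.1062
F_a = (F_max−F_min)/2 = 375.5 N; F_m = (F_max+F_min)/2 = 1234.5 N
τ_a = K_W·8F_aD/(πd³) = 1.3331 × 173 = 230.62 MPa
τ_m = K_s·8F_mD/(πd³) = 1.1062 × 568.76 = 629.19 MPa
Soderberg: 1/n_f = τ_a/S_se + τ_m/S_sy = 230.62/452 + 629.19/802 = 0.51023 + 0.78453 = 1.2948
n_f = 1/1.2948 = 0.7723

0.772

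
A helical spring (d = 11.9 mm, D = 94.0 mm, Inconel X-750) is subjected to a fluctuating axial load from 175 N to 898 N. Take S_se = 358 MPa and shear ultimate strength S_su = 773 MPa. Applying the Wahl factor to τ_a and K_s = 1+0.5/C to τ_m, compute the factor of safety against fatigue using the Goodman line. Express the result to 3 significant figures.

C = D/d = 94.0/11.9 = 7.8992; K_W = (4C−1)/(4C−4)+0.615/C = 1.1866; K_s = 1+0.5/C = 1.0633
F_a = (F_max−F_min)/2 = 361.5 N; F_m = (F_max+F_min)/2 = 536.5 N
τ_a = K_W·8F_aD/(πd³) = 1.1866 × 51.349 = 60.929 MPa
τ_m = K_s·8F_mD/(πd³) = 1.0633 × 76.207 = 81.031 MPa
Goodman: 1/n_f = τ_a/S_se + τ_m/S_su = 60.929/358 + 81.031/773 = 0.17019 + 0.10483 = 0.27502
n_f = 1/0.27502 = 3.636

3.64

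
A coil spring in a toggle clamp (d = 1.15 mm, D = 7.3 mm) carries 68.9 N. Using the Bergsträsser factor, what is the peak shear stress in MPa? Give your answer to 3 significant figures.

Spring index C = D/d = 7.3/1.15 = 6.3478
K_B = (4C+2)/(4C−3) = 27.391/22.391 = 1.2233
τ₀ = 8FD/(πd³) = 8·68.9·7.3/(π·1.15³) = 4023.76/4.778 = 842.15 MPa
τ_max = K·τ₀ = 1.2233 × 842.15 = 1030.2 MPa

1030 MPa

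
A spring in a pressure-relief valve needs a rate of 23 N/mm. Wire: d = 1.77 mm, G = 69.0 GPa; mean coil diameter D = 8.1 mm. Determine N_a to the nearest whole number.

7

N_a = Gd⁴/(8D³k) = (69.0×10³ × 1.77⁴)/(8 × 8.1³ × 23)
    = 677239 / 97785.1 = 6.926 → 7 coils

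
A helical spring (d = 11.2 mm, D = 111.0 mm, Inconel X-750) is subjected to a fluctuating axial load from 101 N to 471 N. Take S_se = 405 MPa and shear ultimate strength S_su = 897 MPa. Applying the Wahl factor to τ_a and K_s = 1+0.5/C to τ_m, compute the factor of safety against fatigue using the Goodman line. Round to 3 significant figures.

5.79

C = D/d = 111.0/11.2 = 9.9107; K_W = (4C−1)/(4C−4)+0.615/C = 1.1462; K_s = 1+0.5/C = 1.0505
F_a = (F_max−F_min)/2 = 185 N; F_m = (F_max+F_min)/2 = 286 N
τ_a = K_W·8F_aD/(πd³) = 1.1462 × 37.22 = 42.663 MPa
τ_m = K_s·8F_mD/(πd³) = 1.0505 × 57.541 = 60.444 MPa
Goodman: 1/n_f = τ_a/S_se + τ_m/S_su = 42.663/405 + 60.444/897 = 0.10534 + 0.06738 = 0.17272
n_f = 1/0.17272 = 5.79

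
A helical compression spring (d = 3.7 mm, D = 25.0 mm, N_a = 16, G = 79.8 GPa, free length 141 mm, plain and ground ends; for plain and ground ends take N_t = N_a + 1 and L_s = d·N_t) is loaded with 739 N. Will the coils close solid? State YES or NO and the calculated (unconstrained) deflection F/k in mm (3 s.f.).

YES, δ = 98.8 mm

k = Gd⁴/(8D³N_a) = (79.8×10³)(3.7⁴)/(8·25.0³·16) = 7.4779 N/mm
N_t = 17; L_s = 3.7·17 = 62.9 mm; δ_solid = L₀ − L_s = 141 − 62.9 = 78.1 mm
δ = F/k = 739/7.4779 = 98.825 mm
δ ≥ δ_solid → spring goes solid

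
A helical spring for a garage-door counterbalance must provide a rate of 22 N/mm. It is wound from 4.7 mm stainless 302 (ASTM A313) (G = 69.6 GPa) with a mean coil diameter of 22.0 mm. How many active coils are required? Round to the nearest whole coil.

N_a = Gd⁴/(8D³k) = (69.6×10³ × 4.7⁴)/(8 × 22.0³ × 22)
    = 3.39626e+07 / 1.87405e+06 = 18.12 → 18 coils

18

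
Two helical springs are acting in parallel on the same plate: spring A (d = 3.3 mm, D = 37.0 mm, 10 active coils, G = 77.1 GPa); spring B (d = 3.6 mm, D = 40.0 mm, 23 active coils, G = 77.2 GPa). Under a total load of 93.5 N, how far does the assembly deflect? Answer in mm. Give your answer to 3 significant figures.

27.8 mm

k_A = Gd⁴/(8D³N_a) = (77.1×10³)(3.3⁴)/(8·37.0³·10) = 2.2564 N/mm
k_B = Gd⁴/(8D³N_a) = (77.2×10³)(3.6⁴)/(8·40.0³·23) = 1.1011 N/mm
Parallel: k_eq = 2.2564 + 1.1011 = 3.3575 N/mm
δ = F/k_eq = 93.5/3.3575 = 27.848 mm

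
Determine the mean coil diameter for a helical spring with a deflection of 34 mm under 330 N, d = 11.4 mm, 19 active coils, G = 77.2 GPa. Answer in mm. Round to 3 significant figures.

96.0 mm

Required rate k = F/δ = 330/34 = 9.7059 N/mm
D = (Gd⁴/(8N_a·k))^(1/3) = (77.2×10³·11.4⁴/(8·19·9.7059))^(1/3)
  = (883808)^(1/3) = 95.9664 mm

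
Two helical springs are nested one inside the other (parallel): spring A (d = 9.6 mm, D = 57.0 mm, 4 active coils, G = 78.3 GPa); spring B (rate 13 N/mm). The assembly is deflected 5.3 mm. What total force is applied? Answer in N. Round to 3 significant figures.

664 N

k_A = Gd⁴/(8D³N_a) = (78.3×10³)(9.6⁴)/(8·57.0³·4) = 112.22 N/mm
Parallel: k_eq = 112.22 + 13 = 125.22 N/mm
F = k_eq·δ = 125.22·5.3 = 663.67 N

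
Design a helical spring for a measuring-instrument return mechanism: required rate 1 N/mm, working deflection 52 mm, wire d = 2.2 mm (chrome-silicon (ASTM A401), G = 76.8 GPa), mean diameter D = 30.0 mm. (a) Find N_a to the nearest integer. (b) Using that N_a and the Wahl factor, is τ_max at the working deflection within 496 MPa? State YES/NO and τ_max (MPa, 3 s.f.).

N_a = Gd⁴/(8D³k) = (76.8×10³)(2.2⁴)/(8·30.0³·1) = 8.329 → N_a = 8
Actual rate k = Gd⁴/(8D³·8) = 1.0411 N/mm
Working load F = kδ = 1.0411·52 = 54.139 N
C = 30.0/2.2 = 13.6364; K_W = (4C−1)/(4C−4)+0.615/C = 1.1045
τ_max = K_W·8FD/(πd³) = 1.1045·388.42 = 428.99 MPa
τ_max ≤ 496 MPa → acceptable

(a) 8 coils; (b) YES, τ_max = 429 MPa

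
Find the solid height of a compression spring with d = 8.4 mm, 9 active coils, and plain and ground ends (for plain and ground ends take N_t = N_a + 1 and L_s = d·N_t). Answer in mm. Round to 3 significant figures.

84.0 mm

plain and ground ends: N_t = N_a + 1 = 9 + 1 = 10
L_s = d·N_t = 8.4 × 10 = 84 mm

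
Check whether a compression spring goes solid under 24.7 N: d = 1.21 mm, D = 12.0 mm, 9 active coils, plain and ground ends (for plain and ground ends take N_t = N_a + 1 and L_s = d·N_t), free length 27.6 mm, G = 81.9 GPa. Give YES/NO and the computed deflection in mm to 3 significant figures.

k = Gd⁴/(8D³N_a) = (81.9×10³)(1.21⁴)/(8·12.0³·9) = 1.4111 N/mm
N_t = 10; L_s = 1.21·10 = 12.1 mm; δ_solid = L₀ − L_s = 27.6 − 12.1 = 15.5 mm
δ = F/k = 24.7/1.4111 = 17.504 mm
δ ≥ δ_solid → spring goes solid

YES, δ = 17.5 mm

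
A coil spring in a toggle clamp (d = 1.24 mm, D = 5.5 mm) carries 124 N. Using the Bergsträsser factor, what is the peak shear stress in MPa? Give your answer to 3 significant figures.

Spring index C = D/d = 5.5/1.24 = 4.4355
K_B = (4C+2)/(4C−3) = 19.742/14.742 = 1.3392
τ₀ = 8FD/(πd³) = 8·124·5.5/(π·1.24³) = 5456/5.9898 = 910.88 MPa
τ_max = K·τ₀ = 1.3392 × 910.88 = 1219.8 MPa

1220 MPa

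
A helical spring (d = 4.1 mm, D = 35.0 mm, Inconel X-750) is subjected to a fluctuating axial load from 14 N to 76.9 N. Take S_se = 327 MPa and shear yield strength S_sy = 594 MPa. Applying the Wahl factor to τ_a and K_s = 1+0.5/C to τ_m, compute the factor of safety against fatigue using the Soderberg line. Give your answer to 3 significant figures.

C = D/d = 35.0/4.1 = 8.5366; K_W = (4C−1)/(4C−4)+0.615/C = 1.1716; K_s = 1+0.5/C = 1.0586
F_a = (F_max−F_min)/2 = 31.45 N; F_m = (F_max+F_min)/2 = 45.45 N
τ_a = K_W·8F_aD/(πd³) = 1.1716 × 40.67 = 47.648 MPa
τ_m = K_s·8F_mD/(πd³) = 1.0586 × 58.775 = 62.217 MPa
Soderberg: 1/n_f = τ_a/S_se + τ_m/S_sy = 47.648/327 + 62.217/594 = 0.14571 + 0.10474 = 0.25045
n_f = 1/0.25045 = 3.993

3.99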